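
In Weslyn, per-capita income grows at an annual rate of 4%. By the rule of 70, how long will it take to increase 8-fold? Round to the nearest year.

At 4% it doubles every 70/4 ≈ 17.50 years.
8 = 2^3, so 3 doublings → 53 years.

53 years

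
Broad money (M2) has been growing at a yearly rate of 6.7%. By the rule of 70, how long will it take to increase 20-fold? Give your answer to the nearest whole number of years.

One doubling takes 70/6.7 = 10.45 years.
Reaching 20× takes log₂(20) ≈ 4.32 doublings.
4.32 × 10.45 ≈ 45 years.

approximately 45 years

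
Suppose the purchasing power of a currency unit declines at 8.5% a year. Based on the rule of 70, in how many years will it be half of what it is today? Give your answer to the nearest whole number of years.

The rule works in reverse for decay: 70/8.5 ≈ 8.24 years to halve.

about 8 years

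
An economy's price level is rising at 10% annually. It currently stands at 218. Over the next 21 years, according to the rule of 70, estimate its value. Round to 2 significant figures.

1700

Doubling time ≈ 70/10 = 7.00 years.
21 years is 21/7.00 ≈ 3.00 doublings, a factor of 2^3.00 ≈ 8.00.
218 × 8.00 ≈ 1700.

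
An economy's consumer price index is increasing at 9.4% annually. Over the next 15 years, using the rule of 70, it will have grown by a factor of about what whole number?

Doubling time ≈ 70/9.4 = 7.45 years.
15/7.45 ≈ 2 doublings, so about 2^2 = 4×.

about 4 times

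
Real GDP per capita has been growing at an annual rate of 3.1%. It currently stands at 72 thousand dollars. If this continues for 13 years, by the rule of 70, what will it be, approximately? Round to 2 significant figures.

It doubles every 70/3.1 ≈ 22.58 years, so 13 years is 0.58 doublings.
2^0.58 ≈ 1.49; 72 × 1.49 ≈ 110 thousand dollars.

≈ 110 thousand dollars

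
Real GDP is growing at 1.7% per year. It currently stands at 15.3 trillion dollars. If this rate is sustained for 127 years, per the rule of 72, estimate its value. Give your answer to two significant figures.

It doubles every 72/1.7 ≈ 42.35 years, so 127 years is 3.00 doublings.
2^3.00 ≈ 8.00; 15.3 × 8.00 ≈ 120 trillion dollars.

120 trillion dollars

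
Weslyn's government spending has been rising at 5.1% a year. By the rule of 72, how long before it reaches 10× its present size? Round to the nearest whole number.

around 47 years

At 5.1% it doubles every 72/5.1 ≈ 14.12 years.
10× is log₂ 10 ≈ 3.32 doublings, so ≈ 3.32 × 14.12 = 47 years.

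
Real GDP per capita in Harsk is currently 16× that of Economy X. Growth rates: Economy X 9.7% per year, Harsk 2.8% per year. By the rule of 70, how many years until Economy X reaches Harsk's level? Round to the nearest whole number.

around 41 years

What matters is the difference: 6.9 pp.
Rule of 70 on the gap: the ratio halves every 70/6.9 ≈ 10.14 years.
A 16× gap closes after 4 halvings: 4 × 10.14 ≈ 41 years.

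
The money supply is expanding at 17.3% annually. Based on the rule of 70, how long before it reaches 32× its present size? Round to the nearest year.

One doubling takes 70/17.3 = 4.05 years.
32× is 5 doublings, so 5 × 4.05 ≈ 20 years.

about 20 years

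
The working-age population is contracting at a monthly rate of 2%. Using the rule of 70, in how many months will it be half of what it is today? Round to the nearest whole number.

Falling at 2%, it halves about every 70/2 = 35.00 months.

about 35 months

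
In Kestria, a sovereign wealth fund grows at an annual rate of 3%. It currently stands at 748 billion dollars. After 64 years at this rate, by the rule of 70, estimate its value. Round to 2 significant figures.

roughly 5000 billion dollars

It doubles every 70/3 ≈ 23.33 years, so 64 years is 2.74 doublings.
2^2.74 ≈ 6.68; 748 × 6.68 ≈ 5000 billion dollars.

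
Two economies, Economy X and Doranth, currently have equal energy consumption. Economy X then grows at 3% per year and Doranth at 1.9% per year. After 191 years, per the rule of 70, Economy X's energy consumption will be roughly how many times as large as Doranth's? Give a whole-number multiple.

8 times

Rate gap = 3% − 1.9% = 1.1 points.
The ratio doubles every 70/1.1 ≈ 63.64 years.
191/63.64 ≈ 3.00 doublings → ratio ≈ 2^3.00 ≈ 8.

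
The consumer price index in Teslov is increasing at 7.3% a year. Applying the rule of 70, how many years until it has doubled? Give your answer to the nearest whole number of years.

70/7.3 ≈ 9.59, so it doubles roughly every 10 years.

approximately 10 years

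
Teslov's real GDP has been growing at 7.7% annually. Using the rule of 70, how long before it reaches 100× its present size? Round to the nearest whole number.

≈ 60 years

At 7.7% it doubles every 70/7.7 ≈ 9.09 years.
100× is log₂ 100 ≈ 6.64 doublings, so ≈ 6.64 × 9.09 = 60 years.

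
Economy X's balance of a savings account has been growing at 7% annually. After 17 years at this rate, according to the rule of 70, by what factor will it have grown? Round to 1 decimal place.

Doubling time ≈ 70/7 = 10.00 years.
17 years / 10.00 ≈ 1.70 doublings → factor 2^1.70 ≈ 3.2.

approximately 3.2 times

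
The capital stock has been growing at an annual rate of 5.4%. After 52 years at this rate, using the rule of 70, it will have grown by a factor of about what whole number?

At 5.4% one doubling takes ≈ 12.96 years; 52 years is 4 of them, so ×16.

16 times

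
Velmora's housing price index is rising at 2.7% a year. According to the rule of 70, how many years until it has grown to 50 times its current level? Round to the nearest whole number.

around 146 years

Doubling time ≈ 70/2.7 = 25.93 years.
Reaching 50× takes log₂(50) ≈ 5.64 doublings.
5.64 × 25.93 ≈ 146 years.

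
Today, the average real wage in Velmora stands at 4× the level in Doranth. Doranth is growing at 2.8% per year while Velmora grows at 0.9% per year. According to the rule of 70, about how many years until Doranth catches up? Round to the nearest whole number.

The growth-rate gap is 2.8% − 0.9% = 1.9 percentage points.
So the ratio between them halves every 70/1.9 ≈ 36.84 years.
A 4× gap closes after 2 halvings: 2 × 36.84 ≈ 74 years.

74 years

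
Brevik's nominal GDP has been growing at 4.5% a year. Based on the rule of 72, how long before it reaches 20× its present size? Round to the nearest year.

Doubling time ≈ 72/4.5 = 16.00 years.
Reaching 20× takes log₂(20) ≈ 4.32 doublings.
4.32 × 16.00 ≈ 69 years.

≈ 69 years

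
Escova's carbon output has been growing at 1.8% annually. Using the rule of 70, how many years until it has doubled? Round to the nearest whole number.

about 39 years

70/1.8 ≈ 38.89, so it doubles roughly every 39 years.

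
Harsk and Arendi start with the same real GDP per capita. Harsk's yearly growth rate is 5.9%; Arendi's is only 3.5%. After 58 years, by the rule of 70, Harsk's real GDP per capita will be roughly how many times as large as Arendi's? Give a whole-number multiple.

about 4 times

Rate gap = 5.9% − 3.5% = 2.4 points.
The ratio doubles every 70/2.4 ≈ 29.17 years.
58/29.17 ≈ 1.99 doublings → ratio ≈ 2^1.99 ≈ 4.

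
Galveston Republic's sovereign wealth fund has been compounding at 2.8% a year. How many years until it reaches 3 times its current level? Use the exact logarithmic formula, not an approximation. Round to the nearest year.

40 years

t = ln(3) / ln(1 + 0.028) = 1.0986 / 0.027615 ≈ 39.78.
≈ 40 years.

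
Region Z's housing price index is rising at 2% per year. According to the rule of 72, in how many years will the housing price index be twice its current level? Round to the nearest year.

around 36 years

72/2 ≈ 36.00, so it doubles roughly every 36 years.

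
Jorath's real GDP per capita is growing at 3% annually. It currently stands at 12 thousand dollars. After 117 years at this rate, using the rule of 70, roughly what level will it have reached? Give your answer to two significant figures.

approximately 390 thousand dollars

Doubling time ≈ 70/3 = 23.33 years.
117 years is 117/23.33 ≈ 5.02 doublings, a factor of 2^5.02 ≈ 32.45.
12 × 32.45 ≈ 390 thousand dollars.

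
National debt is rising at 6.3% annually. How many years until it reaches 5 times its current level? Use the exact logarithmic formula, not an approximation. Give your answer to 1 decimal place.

26.3 years

t = ln(5) / ln(1 + 0.063) = 1.6094 / 0.061095 ≈ 26.34.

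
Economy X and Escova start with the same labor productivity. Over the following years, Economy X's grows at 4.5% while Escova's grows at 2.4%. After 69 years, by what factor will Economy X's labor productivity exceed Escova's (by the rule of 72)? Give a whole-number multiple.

roughly 4 times

Economy X pulls ahead at 2.1 pp per year, so the ratio doubles every 72/2.1 ≈ 34.29 years.
In 69 years that's 2.01 doublings: 2^2.01 ≈ 4.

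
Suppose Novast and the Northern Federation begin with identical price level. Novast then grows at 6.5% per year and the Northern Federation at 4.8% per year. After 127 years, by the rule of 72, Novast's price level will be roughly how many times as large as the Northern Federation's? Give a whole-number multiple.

Rate gap = 6.5% − 4.8% = 1.7 points.
The ratio doubles every 72/1.7 ≈ 42.35 years.
127/42.35 ≈ 3.00 doublings → ratio ≈ 2^3.00 ≈ 8.

around 8 times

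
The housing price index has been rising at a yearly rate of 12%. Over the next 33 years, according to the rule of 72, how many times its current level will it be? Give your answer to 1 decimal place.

approximately 45.3 times

Doubling time ≈ 72/12 = 6.00 years.
33 years / 6.00 ≈ 5.50 doublings → factor 2^5.50 ≈ 45.3.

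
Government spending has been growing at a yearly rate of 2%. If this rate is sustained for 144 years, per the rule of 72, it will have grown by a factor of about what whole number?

At 2% one doubling takes ≈ 36.00 years; 144 years is 4 of them, so ×16.

approximately 16 times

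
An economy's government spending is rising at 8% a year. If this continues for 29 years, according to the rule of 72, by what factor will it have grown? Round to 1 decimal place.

Doubles every ≈ 9.00 years (72/8).
29 years is 3.22 doublings; 2^3.22 ≈ 9.3×.

approximately 9.3 times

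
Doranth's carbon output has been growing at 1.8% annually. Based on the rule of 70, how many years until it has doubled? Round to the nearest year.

≈ 39 years

Doubling time ≈ 70 / 1.8 = 38.89 years.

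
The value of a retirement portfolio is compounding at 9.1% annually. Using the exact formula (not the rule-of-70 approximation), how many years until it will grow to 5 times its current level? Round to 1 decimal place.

t = ln(5) / ln(1 + 0.091) = 1.6094 / 0.087095 ≈ 18.48.

18.5 years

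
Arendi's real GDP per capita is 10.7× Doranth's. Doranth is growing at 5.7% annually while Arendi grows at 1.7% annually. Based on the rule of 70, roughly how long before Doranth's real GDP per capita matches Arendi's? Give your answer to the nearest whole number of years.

around 60 years

Doranth gains on Arendi at 5.7% − 1.7% = 4 points a year.
At that relative rate the gap halves every 70/4 ≈ 17.50 years.
A 10.7× gap takes log₂(10.7) ≈ 3.42 halvings to close: 3.42 × 17.50 ≈ 60 years.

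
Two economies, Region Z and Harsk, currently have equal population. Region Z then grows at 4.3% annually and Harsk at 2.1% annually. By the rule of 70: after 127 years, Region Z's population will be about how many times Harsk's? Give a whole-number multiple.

Rate gap = 4.3% − 2.1% = 2.2 points.
The ratio doubles every 70/2.2 ≈ 31.82 years.
127/31.82 ≈ 3.99 doublings → ratio ≈ 2^3.99 ≈ 16.

≈ 16 times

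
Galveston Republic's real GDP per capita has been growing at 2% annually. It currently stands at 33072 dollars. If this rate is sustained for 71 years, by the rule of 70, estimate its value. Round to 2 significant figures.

130000 dollars

It doubles every 70/2 ≈ 35.00 years, so 71 years is 2.03 doublings.
2^2.03 ≈ 4.08; 33072 × 4.08 ≈ 130000 dollars.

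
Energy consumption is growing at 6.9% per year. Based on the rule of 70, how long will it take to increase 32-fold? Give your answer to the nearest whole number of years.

One doubling takes 70/6.9 = 10.14 years.
32 = 2^5, so 5 doublings → 51 years.

approximately 51 years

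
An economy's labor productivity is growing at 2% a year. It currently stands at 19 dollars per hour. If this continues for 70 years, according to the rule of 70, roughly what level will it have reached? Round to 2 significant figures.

≈ 76 dollars per hour

Doubling time ≈ 70/2 = 35.00 years.
70 years is 70/35.00 ≈ 2.00 doublings, a factor of 2^2.00 ≈ 4.00.
19 × 4.00 ≈ 76 dollars per hour.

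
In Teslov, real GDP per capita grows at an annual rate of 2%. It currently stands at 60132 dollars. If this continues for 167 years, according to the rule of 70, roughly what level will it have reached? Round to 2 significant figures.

Doubling time ≈ 70/2 = 35.00 years.
167 years is 167/35.00 ≈ 4.77 doublings, a factor of 2^4.77 ≈ 27.28.
60132 × 27.28 ≈ 1600000 dollars.

around 1600000 dollars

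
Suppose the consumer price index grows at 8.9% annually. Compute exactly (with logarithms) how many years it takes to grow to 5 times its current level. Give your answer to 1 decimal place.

18.9 years

t = ln(5) / ln(1 + 0.089) = 1.6094 / 0.085260 ≈ 18.88.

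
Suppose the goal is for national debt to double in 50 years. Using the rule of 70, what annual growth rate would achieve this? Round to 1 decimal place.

70 / 50 ≈ 1.40, so about 1.4% a year.

approximately 1.4%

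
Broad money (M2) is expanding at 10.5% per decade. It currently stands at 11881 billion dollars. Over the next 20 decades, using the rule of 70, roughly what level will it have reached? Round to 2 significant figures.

Doubling time ≈ 70/10.5 = 6.67 decades.
20 decades is 20/6.67 ≈ 3.00 doublings, a factor of 2^3.00 ≈ 8.00.
11881 × 8.00 ≈ 95000 billion dollars.

95000 billion dollars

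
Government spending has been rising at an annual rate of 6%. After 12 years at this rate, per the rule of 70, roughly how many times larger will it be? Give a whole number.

At 6% one doubling takes ≈ 11.67 years; 12 years is 1 of them, so ×2.

about 2 times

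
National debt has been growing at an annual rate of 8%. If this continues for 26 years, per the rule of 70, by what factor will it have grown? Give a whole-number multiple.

8 times

Doubling time ≈ 70/8 = 8.75 years.
26/8.75 ≈ 3 doublings, so about 2^3 = 8×.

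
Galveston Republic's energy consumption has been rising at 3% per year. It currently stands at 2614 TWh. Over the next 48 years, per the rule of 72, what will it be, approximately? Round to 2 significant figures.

It doubles every 72/3 ≈ 24.00 years, so 48 years is 2.00 doublings.
2^2.00 ≈ 4.00; 2614 × 4.00 ≈ 10000 TWh.

around 10000 TWh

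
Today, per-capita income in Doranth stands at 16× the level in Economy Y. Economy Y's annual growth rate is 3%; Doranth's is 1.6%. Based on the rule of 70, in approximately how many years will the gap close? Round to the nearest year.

The growth-rate gap is 3% − 1.6% = 1.4 percentage points.
So the ratio between them halves every 70/1.4 ≈ 50.00 years.
A 16× gap closes after 4 halvings: 4 × 50.00 ≈ 200 years.

200 years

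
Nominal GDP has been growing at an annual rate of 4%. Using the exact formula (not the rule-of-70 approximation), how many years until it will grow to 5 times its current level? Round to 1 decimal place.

t = ln(5) / ln(1 + 0.04) = 1.6094 / 0.039221 ≈ 41.03.

41.0 years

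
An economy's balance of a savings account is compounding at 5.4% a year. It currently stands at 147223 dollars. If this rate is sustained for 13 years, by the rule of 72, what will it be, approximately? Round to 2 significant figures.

≈ 290000 dollars

It doubles every 72/5.4 ≈ 13.33 years, so 13 years is 0.98 doublings.
2^0.98 ≈ 1.97; 147223 × 1.97 ≈ 290000 dollars.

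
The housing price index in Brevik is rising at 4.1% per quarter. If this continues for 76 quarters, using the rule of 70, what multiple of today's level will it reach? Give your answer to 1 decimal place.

about 21.9 times

Doubles every ≈ 17.07 quarters (70/4.1).
76 quarters is 4.45 doublings; 2^4.45 ≈ 21.9×.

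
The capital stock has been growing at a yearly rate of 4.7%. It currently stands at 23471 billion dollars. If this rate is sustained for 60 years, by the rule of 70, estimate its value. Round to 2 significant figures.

It doubles every 70/4.7 ≈ 14.89 years, so 60 years is 4.03 doublings.
2^4.03 ≈ 16.34; 23471 × 16.34 ≈ 380000 billion dollars.

≈ 380000 billion dollars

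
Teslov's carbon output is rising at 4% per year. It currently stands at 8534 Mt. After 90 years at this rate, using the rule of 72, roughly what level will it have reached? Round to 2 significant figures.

approximately 270000 Mt

Doubling time ≈ 72/4 = 18.00 years.
90 years is 90/18.00 ≈ 5.00 doublings, a factor of 2^5.00 ≈ 32.00.
8534 × 32.00 ≈ 270000 Mt.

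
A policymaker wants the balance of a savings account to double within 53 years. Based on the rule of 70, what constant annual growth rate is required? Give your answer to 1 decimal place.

70 / 53 ≈ 1.32, so about 1.3% annually.

1.3%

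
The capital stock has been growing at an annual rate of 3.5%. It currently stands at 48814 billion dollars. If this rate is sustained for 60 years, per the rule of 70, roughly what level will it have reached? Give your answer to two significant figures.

390000 billion dollars

Doubling time ≈ 70/3.5 = 20.00 years.
60 years is 60/20.00 ≈ 3.00 doublings, a factor of 2^3.00 ≈ 8.00.
48814 × 8.00 ≈ 390000 billion dollars.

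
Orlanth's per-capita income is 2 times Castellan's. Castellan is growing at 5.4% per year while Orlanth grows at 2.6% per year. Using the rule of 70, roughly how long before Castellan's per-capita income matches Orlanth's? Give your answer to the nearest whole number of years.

about 25 years

The growth-rate gap is 5.4% − 2.6% = 2.8 percentage points.
So the ratio between them halves every 70/2.8 ≈ 25.00 years.
A 2 times gap closes after 1 halving: 1 × 25.00 ≈ 25 years.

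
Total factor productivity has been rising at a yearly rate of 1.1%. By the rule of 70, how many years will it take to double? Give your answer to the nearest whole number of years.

70/1.1 ≈ 63.64, so it doubles roughly every 64 years.

roughly 64 years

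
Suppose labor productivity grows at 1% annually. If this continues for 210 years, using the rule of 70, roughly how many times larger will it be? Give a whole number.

roughly 8 times

At 1% one doubling takes ≈ 70.00 years; 210 years is 3 of them, so ×8.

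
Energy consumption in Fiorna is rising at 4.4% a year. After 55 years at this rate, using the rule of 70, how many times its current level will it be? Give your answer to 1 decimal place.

around 11.0 times

Doubles every ≈ 15.91 years (70/4.4).
55 years is 3.46 doublings; 2^3.46 ≈ 11.0×.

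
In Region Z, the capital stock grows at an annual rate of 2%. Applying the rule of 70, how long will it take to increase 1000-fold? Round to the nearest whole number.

349 years

Doubling time ≈ 70/2 = 35.00 years.
1000× is log₂ 1000 ≈ 9.97 doublings, so ≈ 9.97 × 35.00 = 349 years.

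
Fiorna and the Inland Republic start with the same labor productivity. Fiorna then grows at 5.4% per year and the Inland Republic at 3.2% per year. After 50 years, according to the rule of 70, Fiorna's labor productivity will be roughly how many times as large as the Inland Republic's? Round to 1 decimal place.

roughly 3.0 times

Rate gap = 5.4% − 3.2% = 2.2 points.
The ratio doubles every 70/2.2 ≈ 31.82 years.
50/31.82 ≈ 1.57 doublings → ratio ≈ 2^1.57 ≈ 3.0.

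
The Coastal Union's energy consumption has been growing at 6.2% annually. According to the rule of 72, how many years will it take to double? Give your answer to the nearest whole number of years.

around 12 years

Doubling time ≈ 72 / 6.2 = 11.61 years.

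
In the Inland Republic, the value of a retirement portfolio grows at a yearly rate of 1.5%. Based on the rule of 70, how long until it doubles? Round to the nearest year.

approximately 47 years

Doubling time ≈ 70 / 1.5 = 46.67 years.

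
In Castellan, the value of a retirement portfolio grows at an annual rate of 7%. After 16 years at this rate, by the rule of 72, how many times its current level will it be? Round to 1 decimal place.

roughly 2.9 times

Doubles every ≈ 10.29 years (72/7).
16 years is 1.55 doublings; 2^1.55 ≈ 2.9×.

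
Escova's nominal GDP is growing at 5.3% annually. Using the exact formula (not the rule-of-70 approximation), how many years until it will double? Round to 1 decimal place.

t = ln(2) / ln(1 + 0.053) = 0.6931 / 0.051643 ≈ 13.42.

13.4 years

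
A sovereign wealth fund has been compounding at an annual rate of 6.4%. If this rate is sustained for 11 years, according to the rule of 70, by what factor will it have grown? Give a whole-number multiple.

about 2 times

70/6.4 ≈ 10.94 years per doubling.
11 years fits 1 doubling: 2^1 = 2.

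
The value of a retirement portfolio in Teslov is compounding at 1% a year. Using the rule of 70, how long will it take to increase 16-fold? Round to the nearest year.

One doubling takes 70/1 = 70.00 years.
16× is 4 doublings, so 4 × 70.00 ≈ 280 years.

approximately 280 years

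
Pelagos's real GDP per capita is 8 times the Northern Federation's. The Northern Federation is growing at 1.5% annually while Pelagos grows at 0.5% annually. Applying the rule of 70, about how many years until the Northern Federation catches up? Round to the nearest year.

What matters is the difference: 1 pp.
Rule of 70 on the gap: the ratio halves every 70/1 ≈ 70.00 years.
An 8 times gap closes after 3 halvings: 3 × 70.00 ≈ 210 years.

roughly 210 years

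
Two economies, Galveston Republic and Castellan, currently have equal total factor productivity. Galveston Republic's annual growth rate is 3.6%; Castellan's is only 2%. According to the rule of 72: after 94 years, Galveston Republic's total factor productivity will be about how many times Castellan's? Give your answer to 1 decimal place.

about 4.3 times

Only the 1.6-point difference matters.
72/1.6 ≈ 45.00 years per doubling of the ratio; 94 years gives 2.09 doublings, so ≈ 4.3×.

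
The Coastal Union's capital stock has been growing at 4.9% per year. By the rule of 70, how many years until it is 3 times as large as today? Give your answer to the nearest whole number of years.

One doubling takes 70/4.9 = 14.29 years.
3× is log₂ 3 ≈ 1.58 doublings, so ≈ 1.58 × 14.29 = 23 years.

approximately 23 years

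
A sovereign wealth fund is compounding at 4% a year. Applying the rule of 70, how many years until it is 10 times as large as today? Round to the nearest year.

58 years

Doubling time ≈ 70/4 = 17.50 years.
Reaching 10× takes log₂(10) ≈ 3.32 doublings.
3.32 × 17.50 ≈ 58 years.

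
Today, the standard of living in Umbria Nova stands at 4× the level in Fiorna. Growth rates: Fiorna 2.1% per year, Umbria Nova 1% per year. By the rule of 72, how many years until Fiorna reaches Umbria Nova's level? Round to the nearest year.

131 years

What matters is the difference: 1.1 pp.
Rule of 72 on the gap: the ratio halves every 72/1.1 ≈ 65.45 years.
A 4× gap closes after 2 halvings: 2 × 65.45 ≈ 131 years.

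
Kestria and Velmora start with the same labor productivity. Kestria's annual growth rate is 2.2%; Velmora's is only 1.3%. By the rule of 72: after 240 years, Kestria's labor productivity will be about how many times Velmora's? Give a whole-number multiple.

8 times

Rate gap = 2.2% − 1.3% = 0.9 points.
The ratio doubles every 72/0.9 ≈ 80.00 years.
240/80.00 ≈ 3.00 doublings → ratio ≈ 2^3.00 ≈ 8.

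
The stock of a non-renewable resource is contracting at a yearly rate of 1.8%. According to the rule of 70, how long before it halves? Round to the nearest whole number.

about 39 years

Halving time ≈ 70 / 1.8 = 38.89 → 39 years.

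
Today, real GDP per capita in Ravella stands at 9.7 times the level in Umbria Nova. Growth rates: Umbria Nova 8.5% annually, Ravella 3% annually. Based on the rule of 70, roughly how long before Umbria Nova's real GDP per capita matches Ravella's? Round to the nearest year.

about 42 years

Umbria Nova gains on Ravella at 8.5% − 3% = 5.5 points a year.
At that relative rate the gap halves every 70/5.5 ≈ 12.73 years.
A 9.7 times gap takes log₂(9.7) ≈ 3.28 halvings to close: 3.28 × 12.73 ≈ 42 years.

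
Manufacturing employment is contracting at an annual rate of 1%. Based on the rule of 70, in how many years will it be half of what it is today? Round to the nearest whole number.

Halving time ≈ 70 / 1 = 70.00 → 70 years.

about 70 years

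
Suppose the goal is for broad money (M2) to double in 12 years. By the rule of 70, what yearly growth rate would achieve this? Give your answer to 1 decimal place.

70 / 12 ≈ 5.83, so about 5.8% per year.

around 5.8% per year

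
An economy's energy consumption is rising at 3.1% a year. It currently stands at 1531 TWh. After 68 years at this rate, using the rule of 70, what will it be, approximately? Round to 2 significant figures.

about 12000 TWh

Doubling time ≈ 70/3.1 = 22.58 years.
68 years is 68/22.58 ≈ 3.01 doublings, a factor of 2^3.01 ≈ 8.06.
1531 × 8.06 ≈ 12000 TWh.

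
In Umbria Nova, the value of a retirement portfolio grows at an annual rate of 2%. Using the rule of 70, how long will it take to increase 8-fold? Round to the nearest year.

One doubling takes 70/2 = 35.00 years.
8 = 2^3, so 3 doublings → 105 years.

≈ 105 years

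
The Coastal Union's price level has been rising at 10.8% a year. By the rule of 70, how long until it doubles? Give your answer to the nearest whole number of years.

At 10.8%, doubling takes about 70/10.8 = 6.48 years.

around 6 years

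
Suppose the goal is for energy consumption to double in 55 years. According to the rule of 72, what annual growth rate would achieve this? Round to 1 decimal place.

72 / 55 ≈ 1.31, so about 1.3% annually.

around 1.3%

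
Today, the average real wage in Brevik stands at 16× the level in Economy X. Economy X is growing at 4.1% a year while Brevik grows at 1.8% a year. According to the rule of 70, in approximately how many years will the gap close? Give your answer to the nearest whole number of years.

What matters is the difference: 2.3 pp.
Rule of 70 on the gap: the ratio halves every 70/2.3 ≈ 30.43 years.
A 16× gap closes after 4 halvings: 4 × 30.43 ≈ 122 years.

approximately 122 years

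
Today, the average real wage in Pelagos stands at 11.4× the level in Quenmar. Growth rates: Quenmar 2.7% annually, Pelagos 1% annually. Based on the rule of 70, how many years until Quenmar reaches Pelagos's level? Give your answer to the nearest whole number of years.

Quenmar gains on Pelagos at 2.7% − 1% = 1.7 points a year.
At that relative rate the gap halves every 70/1.7 ≈ 41.18 years.
An 11.4× gap takes log₂(11.4) ≈ 3.51 halvings to close: 3.51 × 41.18 ≈ 145 years.

≈ 145 years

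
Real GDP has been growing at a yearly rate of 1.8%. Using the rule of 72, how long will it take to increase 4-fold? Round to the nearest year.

about 80 years

At 1.8% it doubles every 72/1.8 ≈ 40.00 years.
4 = 2^2, so 2 doublings → 80 years.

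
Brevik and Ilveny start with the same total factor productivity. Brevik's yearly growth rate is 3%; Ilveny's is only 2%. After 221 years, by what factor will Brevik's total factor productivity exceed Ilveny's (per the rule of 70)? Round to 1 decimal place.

≈ 8.9 times

Brevik pulls ahead at 1 pp per year, so the ratio doubles every 70/1 ≈ 70.00 years.
In 221 years that's 3.16 doublings: 2^3.16 ≈ 8.9.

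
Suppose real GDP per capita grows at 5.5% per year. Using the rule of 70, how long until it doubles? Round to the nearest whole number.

approximately 13 years

Doubling time ≈ 70 / 5.5 = 12.73 years.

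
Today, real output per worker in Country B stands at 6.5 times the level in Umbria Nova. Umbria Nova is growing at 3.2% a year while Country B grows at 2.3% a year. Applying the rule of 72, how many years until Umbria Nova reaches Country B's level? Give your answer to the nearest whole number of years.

approximately 216 years

What matters is the difference: 0.9 pp.
Rule of 72 on the gap: the ratio halves every 72/0.9 ≈ 80.00 years.
A 6.5 times gap takes log₂(6.5) ≈ 2.70 halvings to close: 2.70 × 80.00 ≈ 216 years.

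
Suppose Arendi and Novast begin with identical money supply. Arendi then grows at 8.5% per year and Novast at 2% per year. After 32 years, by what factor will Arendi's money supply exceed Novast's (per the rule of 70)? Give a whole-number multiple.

8 times

Arendi pulls ahead at 6.5 pp per year, so the ratio doubles every 70/6.5 ≈ 10.77 years.
In 32 years that's 2.97 doublings: 2^2.97 ≈ 8.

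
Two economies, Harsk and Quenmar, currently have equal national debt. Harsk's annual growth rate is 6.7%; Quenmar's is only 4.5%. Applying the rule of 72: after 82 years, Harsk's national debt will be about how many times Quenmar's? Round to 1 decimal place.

5.7 times

Rate gap = 6.7% − 4.5% = 2.2 points.
The ratio doubles every 72/2.2 ≈ 32.73 years.
82/32.73 ≈ 2.51 doublings → ratio ≈ 2^2.51 ≈ 5.7.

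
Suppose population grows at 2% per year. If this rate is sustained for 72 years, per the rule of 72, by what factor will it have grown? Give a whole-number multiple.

72/2 ≈ 36.00 years per doubling.
72 years fits 2 doublings: 2^2 = 4.

about 4 times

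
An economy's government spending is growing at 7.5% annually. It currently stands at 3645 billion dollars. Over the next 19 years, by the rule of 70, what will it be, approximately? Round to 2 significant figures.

about 15000 billion dollars

Doubling time ≈ 70/7.5 = 9.33 years.
19 years is 19/9.33 ≈ 2.04 doublings, a factor of 2^2.04 ≈ 4.11.
3645 × 4.11 ≈ 15000 billion dollars.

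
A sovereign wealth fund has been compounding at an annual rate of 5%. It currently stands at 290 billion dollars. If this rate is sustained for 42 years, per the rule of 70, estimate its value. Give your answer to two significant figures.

≈ 2300 billion dollars

Doubling time ≈ 70/5 = 14.00 years.
42 years is 42/14.00 ≈ 3.00 doublings, a factor of 2^3.00 ≈ 8.00.
290 × 8.00 ≈ 2300 billion dollars.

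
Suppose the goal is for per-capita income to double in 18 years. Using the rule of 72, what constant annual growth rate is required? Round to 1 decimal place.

around 4.0% a year

72 / 18 ≈ 4.00, so about 4.0% a year.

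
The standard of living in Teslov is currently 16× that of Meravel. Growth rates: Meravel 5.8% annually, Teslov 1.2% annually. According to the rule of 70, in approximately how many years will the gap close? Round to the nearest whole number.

61 years

The growth-rate gap is 5.8% − 1.2% = 4.6 percentage points.
So the ratio between them halves every 70/4.6 ≈ 15.22 years.
A 16× gap closes after 4 halvings: 4 × 15.22 ≈ 61 years.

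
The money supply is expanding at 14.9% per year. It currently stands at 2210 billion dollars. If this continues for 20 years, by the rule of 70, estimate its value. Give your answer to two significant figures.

roughly 42000 billion dollars

It doubles every 70/14.9 ≈ 4.70 years, so 20 years is 4.26 doublings.
2^4.26 ≈ 19.16; 2210 × 19.16 ≈ 42000 billion dollars.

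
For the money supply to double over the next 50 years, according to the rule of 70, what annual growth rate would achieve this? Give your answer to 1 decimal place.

approximately 1.4%

70 / 50 ≈ 1.40, so about 1.4% a year.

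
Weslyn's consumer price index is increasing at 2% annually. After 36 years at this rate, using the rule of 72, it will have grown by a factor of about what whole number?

Doubling time ≈ 72/2 = 36.00 years.
36/36.00 ≈ 1 doubling, so about 2^1 = 2×.

around 2 times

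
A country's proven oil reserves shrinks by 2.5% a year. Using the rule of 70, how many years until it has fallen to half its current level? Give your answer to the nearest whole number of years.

The rule works in reverse for decay: 70/2.5 ≈ 28.00 years to halve.

approximately 28 years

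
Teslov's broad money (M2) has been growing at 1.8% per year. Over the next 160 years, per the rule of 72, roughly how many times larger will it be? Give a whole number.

approximately 16 times

At 1.8% one doubling takes ≈ 40.00 years; 160 years is 4 of them, so ×16.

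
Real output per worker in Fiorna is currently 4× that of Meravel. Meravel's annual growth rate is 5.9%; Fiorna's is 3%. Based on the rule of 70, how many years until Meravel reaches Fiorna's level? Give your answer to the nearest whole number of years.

The growth-rate gap is 5.9% − 3% = 2.9 percentage points.
So the ratio between them halves every 70/2.9 ≈ 24.14 years.
A 4× gap closes after 2 halvings: 2 × 24.14 ≈ 48 years.

roughly 48 years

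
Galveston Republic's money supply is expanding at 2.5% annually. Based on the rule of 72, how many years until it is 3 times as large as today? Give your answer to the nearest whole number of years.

Doubling time ≈ 72/2.5 = 28.80 years.
3× is log₂ 3 ≈ 1.58 doublings, so ≈ 1.58 × 28.80 = 46 years.

about 46 years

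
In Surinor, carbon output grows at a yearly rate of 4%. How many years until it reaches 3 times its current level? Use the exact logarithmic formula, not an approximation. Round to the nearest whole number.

28 years

t = ln(3) / ln(1 + 0.04) = 1.0986 / 0.039221 ≈ 28.01.
≈ 28 years.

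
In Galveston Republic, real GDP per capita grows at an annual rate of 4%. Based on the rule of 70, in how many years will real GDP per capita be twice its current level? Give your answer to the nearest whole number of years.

At 4%, doubling takes about 70/4 = 17.50 years.

approximately 18 years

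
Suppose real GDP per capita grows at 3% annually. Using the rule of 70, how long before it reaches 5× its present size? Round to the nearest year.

54 years

One doubling takes 70/3 = 23.33 years.
5× is log₂ 5 ≈ 2.32 doublings, so ≈ 2.32 × 23.33 = 54 years.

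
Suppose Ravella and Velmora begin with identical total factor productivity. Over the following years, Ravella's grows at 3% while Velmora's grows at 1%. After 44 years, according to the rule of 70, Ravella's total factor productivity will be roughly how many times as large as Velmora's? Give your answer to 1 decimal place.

Rate gap = 3% − 1% = 2 points.
The ratio doubles every 70/2 ≈ 35.00 years.
44/35.00 ≈ 1.26 doublings → ratio ≈ 2^1.26 ≈ 2.4.

2.4 times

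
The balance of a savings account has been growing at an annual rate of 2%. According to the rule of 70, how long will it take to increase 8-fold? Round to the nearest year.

approximately 105 years

At 2% it doubles every 70/2 ≈ 35.00 years.
8× is 3 doublings, so 3 × 35.00 ≈ 105 years.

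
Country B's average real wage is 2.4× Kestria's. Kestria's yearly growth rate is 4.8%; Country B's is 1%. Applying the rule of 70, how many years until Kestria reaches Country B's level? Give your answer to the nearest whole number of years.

Kestria gains on Country B at 4.8% − 1% = 3.8 points a year.
At that relative rate the gap halves every 70/3.8 ≈ 18.42 years.
A 2.4× gap takes log₂(2.4) ≈ 1.26 halvings to close: 1.26 × 18.42 ≈ 23 years.

≈ 23 years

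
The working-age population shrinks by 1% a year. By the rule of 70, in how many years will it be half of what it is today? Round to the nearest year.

Halving time ≈ 70 / 1 = 70.00 → 70 years.

70 years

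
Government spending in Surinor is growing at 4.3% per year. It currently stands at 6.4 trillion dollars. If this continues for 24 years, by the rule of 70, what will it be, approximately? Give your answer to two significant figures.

around 18 trillion dollars

Doubling time ≈ 70/4.3 = 16.28 years.
24 years is 24/16.28 ≈ 1.47 doublings, a factor of 2^1.47 ≈ 2.77.
6.4 × 2.77 ≈ 18 trillion dollars.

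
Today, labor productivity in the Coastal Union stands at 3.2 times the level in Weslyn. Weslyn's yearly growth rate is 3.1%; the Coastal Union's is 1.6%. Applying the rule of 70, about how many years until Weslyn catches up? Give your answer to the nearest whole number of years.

about 78 years

Weslyn gains on the Coastal Union at 3.1% − 1.6% = 1.5 points a year.
At that relative rate the gap halves every 70/1.5 ≈ 46.67 years.
A 3.2 times gap takes log₂(3.2) ≈ 1.68 halvings to close: 1.68 × 46.67 ≈ 78 years.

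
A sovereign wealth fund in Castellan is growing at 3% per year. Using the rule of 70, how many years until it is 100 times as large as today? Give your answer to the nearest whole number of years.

≈ 155 years

One doubling takes 70/3 = 23.33 years.
Reaching 100× takes log₂(100) ≈ 6.64 doublings.
6.64 × 23.33 ≈ 155 years.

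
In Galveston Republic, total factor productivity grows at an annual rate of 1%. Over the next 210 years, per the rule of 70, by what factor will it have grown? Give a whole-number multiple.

70/1 ≈ 70.00 years per doubling.
210 years fits 3 doublings: 2^3 = 8.

8 times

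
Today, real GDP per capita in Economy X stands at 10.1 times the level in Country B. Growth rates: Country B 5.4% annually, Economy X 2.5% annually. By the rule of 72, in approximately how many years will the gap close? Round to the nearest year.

Country B gains on Economy X at 5.4% − 2.5% = 2.9 points a year.
At that relative rate the gap halves every 72/2.9 ≈ 24.83 years.
A 10.1 times gap takes log₂(10.1) ≈ 3.34 halvings to close: 3.34 × 24.83 ≈ 83 years.

approximately 83 years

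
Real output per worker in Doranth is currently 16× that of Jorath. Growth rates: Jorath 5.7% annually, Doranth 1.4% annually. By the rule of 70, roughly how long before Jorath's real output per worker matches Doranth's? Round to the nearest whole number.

65 years

The growth-rate gap is 5.7% − 1.4% = 4.3 percentage points.
So the ratio between them halves every 70/4.3 ≈ 16.28 years.
A 16× gap closes after 4 halvings: 4 × 16.28 ≈ 65 years.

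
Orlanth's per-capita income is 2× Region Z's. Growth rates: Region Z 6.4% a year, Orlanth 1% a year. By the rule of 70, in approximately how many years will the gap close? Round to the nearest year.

Region Z gains on Orlanth at 6.4% − 1% = 5.4 points a year.
At that relative rate the gap halves every 70/5.4 ≈ 12.96 years.
A 2× gap closes after 1 halving: 1 × 12.96 ≈ 13 years.

≈ 13 years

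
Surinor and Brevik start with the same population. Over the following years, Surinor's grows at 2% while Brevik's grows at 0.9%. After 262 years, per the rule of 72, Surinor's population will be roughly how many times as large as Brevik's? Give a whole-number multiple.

Surinor pulls ahead at 1.1 pp per year, so the ratio doubles every 72/1.1 ≈ 65.45 years.
In 262 years that's 4.00 doublings: 2^4.00 ≈ 16.

16 times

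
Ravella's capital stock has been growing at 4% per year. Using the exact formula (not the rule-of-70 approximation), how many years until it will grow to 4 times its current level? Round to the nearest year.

t = ln(4) / ln(1 + 0.04) = 1.3863 / 0.039221 ≈ 35.35.
≈ 35 years.

35 years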